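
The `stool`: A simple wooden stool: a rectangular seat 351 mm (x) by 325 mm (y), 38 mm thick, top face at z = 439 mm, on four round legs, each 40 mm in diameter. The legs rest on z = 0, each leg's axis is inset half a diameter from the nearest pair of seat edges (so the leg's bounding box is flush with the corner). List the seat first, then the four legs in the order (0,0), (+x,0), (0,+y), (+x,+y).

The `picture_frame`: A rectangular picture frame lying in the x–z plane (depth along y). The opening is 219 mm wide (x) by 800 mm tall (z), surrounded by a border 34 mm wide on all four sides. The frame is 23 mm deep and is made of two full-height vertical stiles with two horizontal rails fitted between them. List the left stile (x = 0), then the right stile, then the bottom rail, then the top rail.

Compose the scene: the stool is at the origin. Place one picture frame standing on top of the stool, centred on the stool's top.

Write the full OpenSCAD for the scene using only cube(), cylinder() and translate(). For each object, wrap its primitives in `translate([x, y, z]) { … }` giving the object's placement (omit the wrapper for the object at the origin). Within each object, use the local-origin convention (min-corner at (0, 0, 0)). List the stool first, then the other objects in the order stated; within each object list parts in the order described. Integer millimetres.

translate([0, 0, 401]) cube([351, 325, 38]);
translate([20, 20, 0]) cylinder(h = 401, r = 20);
translate([331, 20, 0]) cylinder(h = 401, r = 20);
translate([20, 305, 0]) cylinder(h = 401, r = 20);
translate([331, 305, 0]) cylinder(h = 401, r = 20);
translate([32, 151, 439]) {
  cube([34, 23, 868]);
  translate([253, 0, 0]) cube([34, 23, 868]);
  translate([34, 0, 0]) cube([219, 23, 34]);
  translate([34, 0, 834]) cube([219, 23, 34]);
}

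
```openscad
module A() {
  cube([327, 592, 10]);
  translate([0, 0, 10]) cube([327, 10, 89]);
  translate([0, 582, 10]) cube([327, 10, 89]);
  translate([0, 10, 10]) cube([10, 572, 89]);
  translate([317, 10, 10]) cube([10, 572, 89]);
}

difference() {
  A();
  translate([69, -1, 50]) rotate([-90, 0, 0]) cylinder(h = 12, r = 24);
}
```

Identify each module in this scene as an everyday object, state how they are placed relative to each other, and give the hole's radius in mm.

A is an open box. The open box has a circular hole through its front wall. The hole's radius is 24 mm.

The subtracted cylinder has r = 24 mm.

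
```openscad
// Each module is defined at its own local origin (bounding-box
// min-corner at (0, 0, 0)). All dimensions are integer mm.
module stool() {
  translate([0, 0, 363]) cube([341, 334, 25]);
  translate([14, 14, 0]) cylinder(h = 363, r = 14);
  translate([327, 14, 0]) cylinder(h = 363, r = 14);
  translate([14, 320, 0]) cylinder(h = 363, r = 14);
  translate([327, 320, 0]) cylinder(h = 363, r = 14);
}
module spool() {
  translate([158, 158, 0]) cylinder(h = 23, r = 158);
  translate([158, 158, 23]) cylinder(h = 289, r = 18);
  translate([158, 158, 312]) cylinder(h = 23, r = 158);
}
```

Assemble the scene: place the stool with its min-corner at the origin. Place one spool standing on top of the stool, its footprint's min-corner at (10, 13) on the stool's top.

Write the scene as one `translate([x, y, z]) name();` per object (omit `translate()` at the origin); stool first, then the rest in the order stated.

stool();
translate([10, 13, 388]) spool();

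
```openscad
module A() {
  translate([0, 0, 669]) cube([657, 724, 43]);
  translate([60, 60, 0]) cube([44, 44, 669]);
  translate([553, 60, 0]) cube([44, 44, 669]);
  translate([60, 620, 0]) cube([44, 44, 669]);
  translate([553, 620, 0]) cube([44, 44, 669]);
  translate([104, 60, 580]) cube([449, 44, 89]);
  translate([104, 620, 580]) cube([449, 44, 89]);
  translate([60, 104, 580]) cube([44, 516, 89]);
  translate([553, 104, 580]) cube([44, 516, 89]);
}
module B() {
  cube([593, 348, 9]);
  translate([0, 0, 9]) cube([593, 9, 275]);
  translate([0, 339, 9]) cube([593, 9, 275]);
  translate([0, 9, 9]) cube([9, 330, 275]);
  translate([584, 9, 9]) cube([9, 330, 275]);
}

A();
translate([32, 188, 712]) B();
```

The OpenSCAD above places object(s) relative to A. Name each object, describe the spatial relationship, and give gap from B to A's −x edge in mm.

A is a table. B is an open box. The open box is on top of the table, centred. The gap from the open box to the table's −x edge is 32 mm.

The open box's min-x is at 32; the table's min-x is 0; gap = 32 mm.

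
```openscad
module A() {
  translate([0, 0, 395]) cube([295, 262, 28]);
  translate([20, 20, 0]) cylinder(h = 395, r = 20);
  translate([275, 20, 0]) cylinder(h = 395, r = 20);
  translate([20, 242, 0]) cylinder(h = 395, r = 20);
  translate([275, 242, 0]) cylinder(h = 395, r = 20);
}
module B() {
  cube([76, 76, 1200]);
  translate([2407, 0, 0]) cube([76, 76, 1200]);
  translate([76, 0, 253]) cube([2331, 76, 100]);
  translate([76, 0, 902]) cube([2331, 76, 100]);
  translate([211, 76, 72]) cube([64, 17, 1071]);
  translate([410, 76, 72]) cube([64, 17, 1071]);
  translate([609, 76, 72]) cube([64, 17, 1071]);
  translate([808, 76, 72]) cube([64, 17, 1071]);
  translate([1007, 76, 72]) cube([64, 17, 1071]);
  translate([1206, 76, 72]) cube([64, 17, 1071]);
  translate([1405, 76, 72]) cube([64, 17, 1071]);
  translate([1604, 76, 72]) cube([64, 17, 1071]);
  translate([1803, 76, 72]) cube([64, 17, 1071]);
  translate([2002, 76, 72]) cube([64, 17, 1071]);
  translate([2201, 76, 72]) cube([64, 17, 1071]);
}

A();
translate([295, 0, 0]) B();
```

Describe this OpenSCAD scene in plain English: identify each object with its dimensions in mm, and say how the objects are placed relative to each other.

A is a four-legged stool. The seat is 295×262 mm, 28 mm thick, top at z = 423 mm. It stands on four round legs, each 40 mm in diameter, from z = 0 to the seat underside, each leg's axis is inset half a diameter from the nearest pair of seat edges (so the leg's bounding box is flush with the corner).

B is a fence section. Two 76×76 mm posts, 1200 mm tall, stand on the floor with a clear span of 2331 mm between their inner faces. Two horizontal rails of 76×100 mm section span the gap between the posts with their undersides at z = 253 mm and z = 902 mm, flush with the posts' −y face. 11 pickets, each 64 mm wide, 17 mm thick and 1071 mm tall, are fixed to the +y face of the rails with their bottoms at z = 72 mm, evenly spaced across the span with equal gaps (rounded down to the nearest mm) at the −x end and between each pair — any rounding remainder accumulates at the +x end.

The fence section is against the stool's +x side, with their −y faces flush.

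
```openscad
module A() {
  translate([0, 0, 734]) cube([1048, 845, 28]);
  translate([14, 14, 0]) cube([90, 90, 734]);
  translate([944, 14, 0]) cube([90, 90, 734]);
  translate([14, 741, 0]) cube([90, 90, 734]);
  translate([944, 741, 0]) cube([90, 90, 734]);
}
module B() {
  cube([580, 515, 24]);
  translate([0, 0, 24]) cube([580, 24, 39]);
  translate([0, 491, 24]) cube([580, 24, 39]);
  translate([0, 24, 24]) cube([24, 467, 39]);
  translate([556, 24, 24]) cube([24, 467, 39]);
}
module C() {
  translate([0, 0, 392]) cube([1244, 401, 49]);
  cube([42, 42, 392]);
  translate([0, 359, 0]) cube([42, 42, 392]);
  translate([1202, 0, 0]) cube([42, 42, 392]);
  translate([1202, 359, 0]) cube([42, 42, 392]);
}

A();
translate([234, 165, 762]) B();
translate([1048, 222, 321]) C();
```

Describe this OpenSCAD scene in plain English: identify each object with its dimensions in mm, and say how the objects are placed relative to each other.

A is a rectangular dining table. The top is 1048×845×28 mm with its upper surface at z = 762 mm. It stands on four 90×90 mm square legs, each inset 14 mm from the nearest pair of top edges, running from the floor to the underside of the top.

B is an open-topped rectangular box: outside dimensions 580×515×63 mm, with a uniform wall and base thickness of 24 mm. The base is a full 580×515 slab on the floor; four walls sit on top of the base. The front and back walls (the −y and +y sides) span the full width; the two side walls fit between them.

C is a bench: a 1244×401 mm seat slab, 49 mm thick, top at z = 441 mm, on four 42×42 mm square legs flush with the seat corners and standing on z = 0.

The open box is on top of the table, centred. The bench is beside the table with their tops flush at z = 762.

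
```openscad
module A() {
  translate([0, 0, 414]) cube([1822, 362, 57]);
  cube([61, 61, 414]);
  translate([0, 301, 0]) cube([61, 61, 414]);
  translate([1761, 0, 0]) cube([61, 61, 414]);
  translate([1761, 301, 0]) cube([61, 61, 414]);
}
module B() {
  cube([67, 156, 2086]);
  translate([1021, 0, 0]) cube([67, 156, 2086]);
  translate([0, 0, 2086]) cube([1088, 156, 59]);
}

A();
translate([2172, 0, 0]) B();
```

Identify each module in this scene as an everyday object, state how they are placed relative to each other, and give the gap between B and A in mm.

A is a bench. B is a door frame. The door frame is on the floor beside the bench on its +x side. The gap between the door frame and the bench is 350 mm.

The door frame's nearest face is 350 mm from the bench's +x face.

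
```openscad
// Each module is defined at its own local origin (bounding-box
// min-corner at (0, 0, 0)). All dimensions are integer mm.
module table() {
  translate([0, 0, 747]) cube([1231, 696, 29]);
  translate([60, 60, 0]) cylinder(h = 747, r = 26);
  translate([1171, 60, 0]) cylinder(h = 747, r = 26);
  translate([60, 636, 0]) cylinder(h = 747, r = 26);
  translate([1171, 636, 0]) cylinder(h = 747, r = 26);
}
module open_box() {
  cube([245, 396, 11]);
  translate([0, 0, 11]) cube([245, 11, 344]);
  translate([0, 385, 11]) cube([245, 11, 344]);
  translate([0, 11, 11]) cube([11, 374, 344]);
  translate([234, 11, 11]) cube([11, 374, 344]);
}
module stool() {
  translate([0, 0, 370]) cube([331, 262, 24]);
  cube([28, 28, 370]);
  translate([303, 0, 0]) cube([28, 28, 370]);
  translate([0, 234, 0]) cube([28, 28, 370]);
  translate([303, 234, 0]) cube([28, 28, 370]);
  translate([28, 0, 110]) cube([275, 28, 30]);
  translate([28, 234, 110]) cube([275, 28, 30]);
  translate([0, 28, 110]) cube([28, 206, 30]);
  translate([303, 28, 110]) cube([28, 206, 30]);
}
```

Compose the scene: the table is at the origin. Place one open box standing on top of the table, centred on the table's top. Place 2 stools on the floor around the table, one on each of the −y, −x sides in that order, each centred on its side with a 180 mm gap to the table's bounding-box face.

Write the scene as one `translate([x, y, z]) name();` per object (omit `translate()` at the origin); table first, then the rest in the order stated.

table();
translate([493, 150, 776]) open_box();
translate([450, -442, 0]) stool();
translate([-511, 217, 0]) stool();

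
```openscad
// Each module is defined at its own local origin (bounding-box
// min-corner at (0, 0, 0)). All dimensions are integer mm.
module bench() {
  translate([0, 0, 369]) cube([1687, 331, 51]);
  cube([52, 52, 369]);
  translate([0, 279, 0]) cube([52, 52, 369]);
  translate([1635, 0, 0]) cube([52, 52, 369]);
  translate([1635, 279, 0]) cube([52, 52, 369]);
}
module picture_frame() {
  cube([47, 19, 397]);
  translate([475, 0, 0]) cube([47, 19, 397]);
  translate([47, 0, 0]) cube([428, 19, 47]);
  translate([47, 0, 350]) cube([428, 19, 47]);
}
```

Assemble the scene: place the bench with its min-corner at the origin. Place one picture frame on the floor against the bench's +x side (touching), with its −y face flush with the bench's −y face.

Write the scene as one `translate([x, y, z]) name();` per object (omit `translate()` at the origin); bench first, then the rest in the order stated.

bench();
translate([1687, 0, 0]) picture_frame();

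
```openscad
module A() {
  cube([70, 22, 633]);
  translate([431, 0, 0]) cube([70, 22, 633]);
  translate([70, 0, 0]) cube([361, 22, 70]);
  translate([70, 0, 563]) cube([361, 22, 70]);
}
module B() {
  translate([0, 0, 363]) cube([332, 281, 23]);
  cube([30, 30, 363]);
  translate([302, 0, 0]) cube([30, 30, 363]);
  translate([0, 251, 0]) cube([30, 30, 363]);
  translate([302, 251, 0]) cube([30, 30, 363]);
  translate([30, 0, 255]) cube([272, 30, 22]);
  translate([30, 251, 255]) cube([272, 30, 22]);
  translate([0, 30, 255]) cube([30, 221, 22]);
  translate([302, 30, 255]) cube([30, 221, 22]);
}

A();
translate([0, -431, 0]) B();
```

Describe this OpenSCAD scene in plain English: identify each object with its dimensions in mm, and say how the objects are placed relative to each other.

A is a rectangular picture frame lying in the x–z plane (depth along y). The opening is 361 mm wide (x) by 493 mm tall (z), surrounded by a border 70 mm wide on all four sides. The frame is 22 mm deep and is made of two full-height vertical stiles with two horizontal rails fitted between them.

B is a four-legged stool. The seat is 332×281 mm, 23 mm thick, top at z = 386 mm. It stands on four square legs, each 30×30 mm in cross-section, from z = 0 to the seat underside, each flush with a corner of the seat. Four stretchers, 30 mm wide and 22 mm tall, connect adjacent legs with their undersides at z = 255 mm, each running between the inner faces of the legs it joins and aligned with the legs' outer faces on the other axis.

The stool is on the floor beside the picture frame on its −y side.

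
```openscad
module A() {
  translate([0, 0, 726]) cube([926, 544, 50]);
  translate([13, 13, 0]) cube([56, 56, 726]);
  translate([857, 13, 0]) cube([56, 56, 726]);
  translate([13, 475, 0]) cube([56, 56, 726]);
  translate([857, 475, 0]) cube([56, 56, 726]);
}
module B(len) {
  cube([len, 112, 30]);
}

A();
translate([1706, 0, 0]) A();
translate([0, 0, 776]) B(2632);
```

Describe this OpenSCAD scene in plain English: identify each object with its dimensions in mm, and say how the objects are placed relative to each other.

A is a rectangular dining table. The top is 926×544×50 mm with its upper surface at z = 776 mm. It stands on four 56×56 mm square legs, each inset 13 mm from the nearest pair of top edges, running from the floor to the underside of the top.

B is a rectangular beam 2632 mm long (x), 112 mm deep (y), 30 mm thick (z).

The beam spans the tops of two tables placed 780 mm apart, resting at z = 776 mm.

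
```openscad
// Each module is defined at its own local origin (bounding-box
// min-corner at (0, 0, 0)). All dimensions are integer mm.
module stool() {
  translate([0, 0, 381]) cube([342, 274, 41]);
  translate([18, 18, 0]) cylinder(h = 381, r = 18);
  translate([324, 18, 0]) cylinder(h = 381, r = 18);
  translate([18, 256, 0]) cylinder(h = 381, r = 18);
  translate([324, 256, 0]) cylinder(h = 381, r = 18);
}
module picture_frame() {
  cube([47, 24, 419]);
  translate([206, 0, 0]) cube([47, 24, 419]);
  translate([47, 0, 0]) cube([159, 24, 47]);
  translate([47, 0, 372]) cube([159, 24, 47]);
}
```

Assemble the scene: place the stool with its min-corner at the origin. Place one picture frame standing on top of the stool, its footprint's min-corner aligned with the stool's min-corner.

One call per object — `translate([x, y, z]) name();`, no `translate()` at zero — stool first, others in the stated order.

stool();
translate([0, 0, 422]) picture_frame();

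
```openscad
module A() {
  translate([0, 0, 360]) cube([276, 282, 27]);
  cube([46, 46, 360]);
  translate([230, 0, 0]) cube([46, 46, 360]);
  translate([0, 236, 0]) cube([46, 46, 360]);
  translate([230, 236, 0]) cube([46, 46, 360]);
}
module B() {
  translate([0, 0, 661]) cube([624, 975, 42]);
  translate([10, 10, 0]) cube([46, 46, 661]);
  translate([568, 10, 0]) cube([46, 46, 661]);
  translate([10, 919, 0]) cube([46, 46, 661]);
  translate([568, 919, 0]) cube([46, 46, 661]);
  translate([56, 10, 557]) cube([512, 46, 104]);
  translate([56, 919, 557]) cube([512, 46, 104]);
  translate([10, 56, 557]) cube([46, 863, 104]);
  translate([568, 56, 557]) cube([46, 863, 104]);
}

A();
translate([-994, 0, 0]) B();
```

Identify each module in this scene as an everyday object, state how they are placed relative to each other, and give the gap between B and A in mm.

A is a stool. B is a table. The table is on the floor beside the stool on its −x side. The gap between the table and the stool is 370 mm.

The table's nearest face is 370 mm from the stool's −x face.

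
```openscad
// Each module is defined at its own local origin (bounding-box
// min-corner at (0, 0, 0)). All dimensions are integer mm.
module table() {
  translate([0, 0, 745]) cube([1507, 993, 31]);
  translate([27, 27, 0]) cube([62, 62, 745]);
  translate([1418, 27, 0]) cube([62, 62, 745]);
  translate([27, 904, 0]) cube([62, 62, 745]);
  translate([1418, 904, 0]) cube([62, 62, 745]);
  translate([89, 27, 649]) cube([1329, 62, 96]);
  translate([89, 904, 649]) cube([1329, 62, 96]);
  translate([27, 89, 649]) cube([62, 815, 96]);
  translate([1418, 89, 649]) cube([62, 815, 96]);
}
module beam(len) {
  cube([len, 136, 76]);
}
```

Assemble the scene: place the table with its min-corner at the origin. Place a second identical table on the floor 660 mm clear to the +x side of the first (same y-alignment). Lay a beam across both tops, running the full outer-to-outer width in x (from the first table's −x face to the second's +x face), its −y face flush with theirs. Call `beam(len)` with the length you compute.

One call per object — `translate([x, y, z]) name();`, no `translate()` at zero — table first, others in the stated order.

table();
translate([2167, 0, 0]) table();
translate([0, 0, 776]) beam(3674);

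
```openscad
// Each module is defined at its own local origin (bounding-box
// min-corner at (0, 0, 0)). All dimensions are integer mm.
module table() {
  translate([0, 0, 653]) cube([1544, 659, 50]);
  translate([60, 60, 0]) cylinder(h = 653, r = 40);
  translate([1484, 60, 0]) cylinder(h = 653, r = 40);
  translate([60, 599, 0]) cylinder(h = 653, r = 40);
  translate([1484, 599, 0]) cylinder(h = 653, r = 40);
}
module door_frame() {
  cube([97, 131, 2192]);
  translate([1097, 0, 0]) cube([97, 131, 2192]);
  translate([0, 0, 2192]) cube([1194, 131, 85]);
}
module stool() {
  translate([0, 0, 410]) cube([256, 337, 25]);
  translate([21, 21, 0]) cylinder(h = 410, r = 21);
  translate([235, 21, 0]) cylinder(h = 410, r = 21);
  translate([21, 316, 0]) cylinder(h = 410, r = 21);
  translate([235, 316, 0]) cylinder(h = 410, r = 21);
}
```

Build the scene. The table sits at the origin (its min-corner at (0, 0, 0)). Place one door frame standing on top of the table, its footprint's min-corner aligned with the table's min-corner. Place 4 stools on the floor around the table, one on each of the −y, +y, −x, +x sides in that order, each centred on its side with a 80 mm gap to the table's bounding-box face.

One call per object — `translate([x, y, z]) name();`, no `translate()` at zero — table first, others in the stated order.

table();
translate([0, 0, 703]) door_frame();
translate([644, -417, 0]) stool();
translate([644, 739, 0]) stool();
translate([-336, 161, 0]) stool();
translate([1624, 161, 0]) stool();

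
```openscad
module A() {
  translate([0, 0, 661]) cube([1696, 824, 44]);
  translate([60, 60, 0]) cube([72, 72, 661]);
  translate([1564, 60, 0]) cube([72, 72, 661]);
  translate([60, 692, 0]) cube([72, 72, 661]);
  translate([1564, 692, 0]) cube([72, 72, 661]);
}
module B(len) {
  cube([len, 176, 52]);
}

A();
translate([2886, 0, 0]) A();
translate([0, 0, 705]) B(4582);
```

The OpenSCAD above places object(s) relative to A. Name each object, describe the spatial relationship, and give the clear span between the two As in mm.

Second table starts at x = 2886; first ends at x = 1696; clear span = 2886 − 1696 = 1190 mm.

A is a table. B is a beam. A beam spans the tops of two tables. The clear span between the two tables is 1190 mm.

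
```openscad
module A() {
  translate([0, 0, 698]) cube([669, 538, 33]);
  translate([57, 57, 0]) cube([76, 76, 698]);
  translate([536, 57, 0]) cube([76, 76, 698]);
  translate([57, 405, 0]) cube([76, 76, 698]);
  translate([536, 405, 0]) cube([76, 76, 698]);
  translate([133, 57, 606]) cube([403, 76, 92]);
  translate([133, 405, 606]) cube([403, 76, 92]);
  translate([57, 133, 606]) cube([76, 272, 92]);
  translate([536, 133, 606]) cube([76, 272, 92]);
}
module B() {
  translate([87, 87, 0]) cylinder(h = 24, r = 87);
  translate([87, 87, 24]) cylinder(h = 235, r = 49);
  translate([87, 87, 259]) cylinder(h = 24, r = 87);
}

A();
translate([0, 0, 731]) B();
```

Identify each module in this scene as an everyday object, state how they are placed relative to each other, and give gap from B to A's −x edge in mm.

The spool's min-x is at 0; the table's min-x is 0; gap = 0 mm.

A is a table. B is a spool. The spool is on top of the table. The gap from the spool to the table's −x edge is 0 mm.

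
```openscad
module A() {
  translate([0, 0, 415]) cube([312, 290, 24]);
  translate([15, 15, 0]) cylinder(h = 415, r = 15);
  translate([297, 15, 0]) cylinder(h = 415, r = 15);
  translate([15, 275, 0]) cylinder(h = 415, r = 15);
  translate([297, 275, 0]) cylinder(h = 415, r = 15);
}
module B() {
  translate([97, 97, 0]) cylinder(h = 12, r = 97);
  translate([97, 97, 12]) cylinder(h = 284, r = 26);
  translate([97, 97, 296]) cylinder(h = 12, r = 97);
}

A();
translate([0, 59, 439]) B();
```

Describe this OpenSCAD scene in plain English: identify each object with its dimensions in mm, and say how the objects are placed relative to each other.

A is a simple wooden stool: a rectangular seat 312 mm (x) by 290 mm (y), 24 mm thick, top face at z = 439 mm, on four round legs, each 30 mm in diameter. The legs rest on z = 0, each leg's axis is inset half a diameter from the nearest pair of seat edges (so the leg's bounding box is flush with the corner).

B is a spool: two coaxial disc flanges of radius 97 mm and thickness 12 mm, joined by a core cylinder of radius 26 mm and height 284 mm. The lower flange rests on z = 0 and the three cylinders share a vertical axis.

The spool is on top of the stool.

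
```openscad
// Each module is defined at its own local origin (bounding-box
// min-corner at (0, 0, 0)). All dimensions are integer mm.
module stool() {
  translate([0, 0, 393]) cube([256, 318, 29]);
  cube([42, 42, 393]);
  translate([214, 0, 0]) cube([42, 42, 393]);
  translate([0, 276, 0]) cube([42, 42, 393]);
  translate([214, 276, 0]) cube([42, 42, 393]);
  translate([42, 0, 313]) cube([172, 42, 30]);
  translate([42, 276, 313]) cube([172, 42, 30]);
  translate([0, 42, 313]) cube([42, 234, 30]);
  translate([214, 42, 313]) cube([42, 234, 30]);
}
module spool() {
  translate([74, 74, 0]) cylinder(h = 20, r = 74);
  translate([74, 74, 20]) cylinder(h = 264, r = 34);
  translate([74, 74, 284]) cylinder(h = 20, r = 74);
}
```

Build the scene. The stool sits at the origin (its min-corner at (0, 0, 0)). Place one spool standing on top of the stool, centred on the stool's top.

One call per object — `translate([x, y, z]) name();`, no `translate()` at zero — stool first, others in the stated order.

stool();
translate([54, 85, 422]) spool();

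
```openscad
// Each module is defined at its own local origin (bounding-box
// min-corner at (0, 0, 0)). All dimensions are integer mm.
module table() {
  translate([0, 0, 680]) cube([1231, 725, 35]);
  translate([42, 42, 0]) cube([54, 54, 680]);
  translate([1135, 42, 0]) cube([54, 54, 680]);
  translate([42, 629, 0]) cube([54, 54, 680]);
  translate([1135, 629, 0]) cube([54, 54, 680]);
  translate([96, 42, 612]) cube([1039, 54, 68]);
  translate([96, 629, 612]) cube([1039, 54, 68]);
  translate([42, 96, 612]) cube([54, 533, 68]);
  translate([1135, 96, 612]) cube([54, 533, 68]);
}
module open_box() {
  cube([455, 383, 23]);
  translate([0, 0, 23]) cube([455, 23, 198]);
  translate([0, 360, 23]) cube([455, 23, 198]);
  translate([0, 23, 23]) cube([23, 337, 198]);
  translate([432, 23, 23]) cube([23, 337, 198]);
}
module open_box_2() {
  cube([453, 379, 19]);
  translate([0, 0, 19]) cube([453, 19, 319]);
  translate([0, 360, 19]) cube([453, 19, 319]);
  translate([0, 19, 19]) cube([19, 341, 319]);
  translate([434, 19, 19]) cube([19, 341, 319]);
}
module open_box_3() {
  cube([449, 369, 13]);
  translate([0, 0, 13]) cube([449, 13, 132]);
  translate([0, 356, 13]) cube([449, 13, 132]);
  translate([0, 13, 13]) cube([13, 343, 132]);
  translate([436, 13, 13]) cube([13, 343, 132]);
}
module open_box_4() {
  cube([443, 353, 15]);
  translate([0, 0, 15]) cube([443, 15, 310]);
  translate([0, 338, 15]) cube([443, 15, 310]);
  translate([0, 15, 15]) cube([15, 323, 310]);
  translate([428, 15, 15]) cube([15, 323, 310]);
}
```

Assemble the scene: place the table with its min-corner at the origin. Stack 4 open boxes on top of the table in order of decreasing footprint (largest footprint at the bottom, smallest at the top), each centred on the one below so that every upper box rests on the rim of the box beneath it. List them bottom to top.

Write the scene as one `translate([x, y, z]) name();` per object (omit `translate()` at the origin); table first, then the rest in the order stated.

table();
translate([388, 171, 715]) open_box();
translate([389, 173, 936]) open_box_2();
translate([391, 178, 1274]) open_box_3();
translate([394, 186, 1419]) open_box_4();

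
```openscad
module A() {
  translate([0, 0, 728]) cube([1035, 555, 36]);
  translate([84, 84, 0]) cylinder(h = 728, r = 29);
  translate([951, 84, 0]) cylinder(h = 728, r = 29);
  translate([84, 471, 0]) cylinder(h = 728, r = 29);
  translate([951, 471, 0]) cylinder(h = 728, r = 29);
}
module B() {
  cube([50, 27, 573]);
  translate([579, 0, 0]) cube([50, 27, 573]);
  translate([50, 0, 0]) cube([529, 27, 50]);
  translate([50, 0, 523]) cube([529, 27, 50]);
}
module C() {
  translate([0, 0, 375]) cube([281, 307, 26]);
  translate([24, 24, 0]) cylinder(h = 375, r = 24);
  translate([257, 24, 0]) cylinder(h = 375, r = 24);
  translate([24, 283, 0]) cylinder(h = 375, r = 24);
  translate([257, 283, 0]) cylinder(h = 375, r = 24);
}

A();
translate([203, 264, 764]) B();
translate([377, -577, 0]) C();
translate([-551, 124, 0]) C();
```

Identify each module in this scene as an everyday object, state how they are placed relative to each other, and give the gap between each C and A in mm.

Each stool's nearest face is 270 mm from the table's bounding box.

A is a table. B is a picture frame. C is a stool. The picture frame is on top of the table, centred. Two stools sit around the table at the −y, −x sides. The gap between each stool and the table is 270 mm.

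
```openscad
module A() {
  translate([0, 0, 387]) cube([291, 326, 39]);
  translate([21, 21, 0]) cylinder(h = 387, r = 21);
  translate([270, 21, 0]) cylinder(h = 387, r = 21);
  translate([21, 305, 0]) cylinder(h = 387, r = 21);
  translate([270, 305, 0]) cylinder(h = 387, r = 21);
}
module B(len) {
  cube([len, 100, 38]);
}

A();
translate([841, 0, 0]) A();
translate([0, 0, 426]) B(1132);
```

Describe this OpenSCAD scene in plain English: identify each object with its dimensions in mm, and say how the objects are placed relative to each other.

A is a simple wooden stool: a rectangular seat 291 mm (x) by 326 mm (y), 39 mm thick, top face at z = 426 mm, on four round legs, each 42 mm in diameter. The legs rest on z = 0, each leg's axis is inset half a diameter from the nearest pair of seat edges (so the leg's bounding box is flush with the corner).

B is a rectangular beam 1132 mm long (x), 100 mm deep (y), 38 mm thick (z).

The beam spans the tops of two stools placed 550 mm apart, resting at z = 426 mm.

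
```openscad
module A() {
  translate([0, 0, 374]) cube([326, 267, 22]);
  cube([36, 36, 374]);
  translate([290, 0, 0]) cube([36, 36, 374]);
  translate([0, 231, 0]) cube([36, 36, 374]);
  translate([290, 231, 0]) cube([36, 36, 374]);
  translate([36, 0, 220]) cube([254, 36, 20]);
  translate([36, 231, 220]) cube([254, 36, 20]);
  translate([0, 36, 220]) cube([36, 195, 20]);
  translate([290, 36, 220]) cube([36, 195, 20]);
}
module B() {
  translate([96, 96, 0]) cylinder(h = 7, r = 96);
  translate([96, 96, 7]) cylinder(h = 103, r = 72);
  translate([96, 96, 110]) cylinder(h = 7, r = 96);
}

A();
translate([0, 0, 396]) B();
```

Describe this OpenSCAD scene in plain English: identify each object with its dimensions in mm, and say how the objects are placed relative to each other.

A is a four-legged stool. The seat is 326×267 mm, 22 mm thick, top at z = 396 mm. It stands on four square legs, each 36×36 mm in cross-section, from z = 0 to the seat underside, each flush with a corner of the seat. Four stretchers, 36 mm wide and 20 mm tall, connect adjacent legs with their undersides at z = 220 mm, each running between the inner faces of the legs it joins and aligned with the legs' outer faces on the other axis.

B is a spool: two coaxial disc flanges of radius 96 mm and thickness 7 mm, joined by a core cylinder of radius 72 mm and height 103 mm. The lower flange rests on z = 0 and the three cylinders share a vertical axis.

The spool is on top of the stool.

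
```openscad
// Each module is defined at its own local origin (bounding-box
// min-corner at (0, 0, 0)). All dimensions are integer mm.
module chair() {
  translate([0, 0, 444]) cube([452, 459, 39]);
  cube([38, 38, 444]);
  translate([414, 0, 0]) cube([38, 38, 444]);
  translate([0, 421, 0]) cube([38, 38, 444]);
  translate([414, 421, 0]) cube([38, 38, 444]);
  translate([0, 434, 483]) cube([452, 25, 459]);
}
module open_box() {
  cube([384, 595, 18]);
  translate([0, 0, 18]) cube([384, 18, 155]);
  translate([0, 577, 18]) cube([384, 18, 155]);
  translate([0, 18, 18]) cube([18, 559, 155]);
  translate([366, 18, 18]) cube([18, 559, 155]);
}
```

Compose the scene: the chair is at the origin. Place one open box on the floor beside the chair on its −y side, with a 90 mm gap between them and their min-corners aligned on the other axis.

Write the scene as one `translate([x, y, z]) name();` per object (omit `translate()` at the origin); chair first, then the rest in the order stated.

chair();
translate([0, -685, 0]) open_box();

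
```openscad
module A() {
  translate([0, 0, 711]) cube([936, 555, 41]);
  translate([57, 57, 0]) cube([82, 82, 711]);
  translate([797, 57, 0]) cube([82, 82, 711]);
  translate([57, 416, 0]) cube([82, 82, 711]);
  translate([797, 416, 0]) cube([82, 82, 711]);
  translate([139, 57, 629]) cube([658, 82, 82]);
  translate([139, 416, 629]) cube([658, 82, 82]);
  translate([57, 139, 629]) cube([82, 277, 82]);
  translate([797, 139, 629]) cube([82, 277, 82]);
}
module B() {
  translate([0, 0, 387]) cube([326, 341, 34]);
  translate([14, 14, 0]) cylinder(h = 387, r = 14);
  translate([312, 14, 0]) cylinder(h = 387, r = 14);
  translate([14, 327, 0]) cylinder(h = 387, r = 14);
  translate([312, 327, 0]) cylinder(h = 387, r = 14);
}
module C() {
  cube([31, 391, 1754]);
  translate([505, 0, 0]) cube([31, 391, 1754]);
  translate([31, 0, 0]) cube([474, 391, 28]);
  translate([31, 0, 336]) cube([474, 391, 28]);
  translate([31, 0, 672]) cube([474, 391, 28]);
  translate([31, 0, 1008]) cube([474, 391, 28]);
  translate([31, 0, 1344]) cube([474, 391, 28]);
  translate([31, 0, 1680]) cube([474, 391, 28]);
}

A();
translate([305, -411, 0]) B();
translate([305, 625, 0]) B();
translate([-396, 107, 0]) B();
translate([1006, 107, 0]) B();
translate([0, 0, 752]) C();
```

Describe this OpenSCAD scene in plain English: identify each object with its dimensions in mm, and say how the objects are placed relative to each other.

A is a table: top 936 mm (x) × 555 mm (y), 41 mm thick, upper face at z = 752 mm, on four 82×82 mm square legs, each inset 57 mm from the nearest pair of top edges, running from z = 0 to the bottom of the top. Four apron rails, 82 mm thick and 82 mm tall, run between adjacent legs with their top edges flush with the underside of the top and their outer faces flush with the legs' outer faces.

B is a simple wooden stool: a rectangular seat 326 mm (x) by 341 mm (y), 34 mm thick, top face at z = 421 mm, on four round legs, each 28 mm in diameter. The legs rest on z = 0, each leg's axis is inset half a diameter from the nearest pair of seat edges (so the leg's bounding box is flush with the corner).

C is an open bookshelf. Two side panels, each 31 mm thick, 391 mm deep and 1754 mm tall, stand 536 mm apart (outside-to-outside). Between them sit 6 shelves, each 28 mm thick and 391 mm deep, spanning the full gap between the sides. The bottom shelf rests on the floor (its underside at z = 0) and the clear gap between one shelf's top and the next shelf's underside is 308 mm.

Four stools sit around the table at the −y, +y, −x, +x sides. The bookshelf is on top of the table.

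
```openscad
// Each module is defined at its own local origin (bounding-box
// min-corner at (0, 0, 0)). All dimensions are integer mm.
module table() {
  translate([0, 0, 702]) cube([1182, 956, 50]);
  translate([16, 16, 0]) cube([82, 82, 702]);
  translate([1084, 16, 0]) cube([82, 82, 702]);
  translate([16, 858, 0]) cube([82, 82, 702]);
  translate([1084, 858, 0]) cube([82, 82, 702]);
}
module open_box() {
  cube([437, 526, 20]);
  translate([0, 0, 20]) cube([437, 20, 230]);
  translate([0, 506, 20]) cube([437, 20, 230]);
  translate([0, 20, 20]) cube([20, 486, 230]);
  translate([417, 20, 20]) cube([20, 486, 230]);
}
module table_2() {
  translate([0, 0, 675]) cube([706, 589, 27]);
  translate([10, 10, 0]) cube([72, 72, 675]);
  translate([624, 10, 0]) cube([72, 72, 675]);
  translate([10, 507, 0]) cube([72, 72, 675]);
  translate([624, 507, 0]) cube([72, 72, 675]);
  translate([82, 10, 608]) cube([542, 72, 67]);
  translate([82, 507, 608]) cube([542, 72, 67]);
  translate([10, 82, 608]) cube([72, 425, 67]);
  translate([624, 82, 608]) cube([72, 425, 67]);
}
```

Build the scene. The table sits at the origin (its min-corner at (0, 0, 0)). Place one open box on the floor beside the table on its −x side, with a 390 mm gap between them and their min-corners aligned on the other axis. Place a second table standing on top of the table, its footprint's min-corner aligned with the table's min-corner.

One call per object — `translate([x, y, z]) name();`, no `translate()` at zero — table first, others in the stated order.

table();
translate([-827, 0, 0]) open_box();
translate([0, 0, 752]) table_2();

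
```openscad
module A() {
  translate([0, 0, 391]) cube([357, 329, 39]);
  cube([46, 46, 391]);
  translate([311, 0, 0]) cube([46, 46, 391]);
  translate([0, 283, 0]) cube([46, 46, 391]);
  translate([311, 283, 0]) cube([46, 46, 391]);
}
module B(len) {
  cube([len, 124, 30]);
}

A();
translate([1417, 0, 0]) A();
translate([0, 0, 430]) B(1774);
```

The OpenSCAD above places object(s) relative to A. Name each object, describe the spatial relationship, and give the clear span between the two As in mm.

A is a stool. B is a beam. A beam spans the tops of two stools. The clear span between the two stools is 1060 mm.

Second stool starts at x = 1417; first ends at x = 357; clear span = 1417 − 357 = 1060 mm.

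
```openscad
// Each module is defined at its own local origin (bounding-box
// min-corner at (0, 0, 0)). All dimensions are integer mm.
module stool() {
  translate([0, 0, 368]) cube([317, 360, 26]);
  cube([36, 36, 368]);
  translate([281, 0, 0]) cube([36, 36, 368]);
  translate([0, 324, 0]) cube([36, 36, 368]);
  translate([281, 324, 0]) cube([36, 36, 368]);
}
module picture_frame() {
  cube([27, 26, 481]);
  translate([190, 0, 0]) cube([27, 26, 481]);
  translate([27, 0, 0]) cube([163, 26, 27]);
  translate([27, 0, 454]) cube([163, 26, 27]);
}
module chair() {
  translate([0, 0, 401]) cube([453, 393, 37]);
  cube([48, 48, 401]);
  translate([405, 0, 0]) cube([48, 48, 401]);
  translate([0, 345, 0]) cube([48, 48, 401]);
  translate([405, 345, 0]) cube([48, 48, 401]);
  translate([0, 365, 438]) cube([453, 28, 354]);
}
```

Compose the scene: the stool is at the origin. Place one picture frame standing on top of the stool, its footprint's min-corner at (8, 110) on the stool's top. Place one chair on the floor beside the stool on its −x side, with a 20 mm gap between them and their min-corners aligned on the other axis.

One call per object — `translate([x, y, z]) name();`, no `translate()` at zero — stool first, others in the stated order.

stool();
translate([8, 110, 394]) picture_frame();
translate([-473, 0, 0]) chair();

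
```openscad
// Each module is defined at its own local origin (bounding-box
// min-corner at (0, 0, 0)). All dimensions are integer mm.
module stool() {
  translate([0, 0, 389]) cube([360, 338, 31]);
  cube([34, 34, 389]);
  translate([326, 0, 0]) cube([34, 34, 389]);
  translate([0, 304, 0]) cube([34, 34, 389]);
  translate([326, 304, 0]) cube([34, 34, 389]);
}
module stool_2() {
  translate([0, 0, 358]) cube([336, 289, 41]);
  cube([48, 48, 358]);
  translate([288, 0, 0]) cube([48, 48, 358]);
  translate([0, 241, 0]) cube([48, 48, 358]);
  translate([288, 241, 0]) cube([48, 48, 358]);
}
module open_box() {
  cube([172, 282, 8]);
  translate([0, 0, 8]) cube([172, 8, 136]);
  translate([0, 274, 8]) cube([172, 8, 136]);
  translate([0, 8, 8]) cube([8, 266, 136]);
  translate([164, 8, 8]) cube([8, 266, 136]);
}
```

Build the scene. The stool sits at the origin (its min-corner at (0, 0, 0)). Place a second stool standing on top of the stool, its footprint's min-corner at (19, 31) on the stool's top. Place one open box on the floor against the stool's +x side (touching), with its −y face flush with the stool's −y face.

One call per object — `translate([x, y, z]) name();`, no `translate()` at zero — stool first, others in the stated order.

stool();
translate([19, 31, 420]) stool_2();
translate([360, 0, 0]) open_box();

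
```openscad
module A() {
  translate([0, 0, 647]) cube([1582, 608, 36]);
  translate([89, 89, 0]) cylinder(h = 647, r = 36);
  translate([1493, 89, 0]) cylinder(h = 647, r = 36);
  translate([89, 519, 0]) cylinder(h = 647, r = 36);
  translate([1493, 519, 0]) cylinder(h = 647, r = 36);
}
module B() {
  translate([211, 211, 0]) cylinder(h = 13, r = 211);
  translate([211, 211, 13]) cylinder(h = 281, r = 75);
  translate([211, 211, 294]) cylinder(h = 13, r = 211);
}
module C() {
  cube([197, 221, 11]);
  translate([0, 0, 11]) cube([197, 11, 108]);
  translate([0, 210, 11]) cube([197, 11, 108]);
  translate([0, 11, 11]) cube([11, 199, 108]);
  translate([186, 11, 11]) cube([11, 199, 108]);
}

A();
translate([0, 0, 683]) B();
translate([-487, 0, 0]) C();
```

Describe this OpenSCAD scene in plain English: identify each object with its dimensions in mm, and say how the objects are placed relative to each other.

A is a rectangular dining table. The top is 1582×608×36 mm with its upper surface at z = 683 mm. It stands on four round legs of 72 mm diameter, each leg's bounding box inset 53 mm from the nearest pair of top edges, running from the floor to the underside of the top.

B is a spool: two coaxial disc flanges of radius 211 mm and thickness 13 mm, joined by a core cylinder of radius 75 mm and height 281 mm. The lower flange rests on z = 0 and the three cylinders share a vertical axis.

C is an open-topped rectangular box: outside dimensions 197×221×119 mm, with a uniform wall and base thickness of 11 mm. The base is a full 197×221 slab on the floor; four walls sit on top of the base. The front and back walls (the −y and +y sides) span the full width; the two side walls fit between them.

The spool is on top of the table. The open box is on the floor beside the table on its −x side.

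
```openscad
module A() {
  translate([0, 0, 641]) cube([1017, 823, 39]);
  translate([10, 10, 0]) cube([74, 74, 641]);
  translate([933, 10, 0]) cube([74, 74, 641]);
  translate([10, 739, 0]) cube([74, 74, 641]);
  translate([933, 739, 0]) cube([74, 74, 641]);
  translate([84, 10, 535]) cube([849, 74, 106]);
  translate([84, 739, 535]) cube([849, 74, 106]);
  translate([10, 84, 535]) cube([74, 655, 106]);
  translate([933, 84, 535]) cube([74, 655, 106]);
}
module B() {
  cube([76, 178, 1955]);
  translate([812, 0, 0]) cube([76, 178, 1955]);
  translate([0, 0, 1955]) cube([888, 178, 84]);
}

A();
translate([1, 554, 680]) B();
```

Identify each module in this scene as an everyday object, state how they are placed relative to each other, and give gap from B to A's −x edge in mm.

A is a table. B is a door frame. The door frame is on top of the table. The gap from the door frame to the table's −x edge is 1 mm.

The door frame's min-x is at 1; the table's min-x is 0; gap = 1 mm.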